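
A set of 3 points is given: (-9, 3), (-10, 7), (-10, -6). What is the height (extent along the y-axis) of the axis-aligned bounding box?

13

max y = 7, min y = -6, so height = 13.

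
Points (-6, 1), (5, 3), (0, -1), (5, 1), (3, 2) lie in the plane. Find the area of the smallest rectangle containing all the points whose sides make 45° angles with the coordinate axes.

In coordinates u = x + y, v = x − y the rectangle is axis-aligned; the map (x,y)→(u,v) scales areas by 2.
u-values: -5, 8, -1, 6, 5; range = 8 − (-5) = 13.
v-values: -7, 2, 1, 4, 1; range = 4 − (-7) = 11.
Area = (13 × 11) / 2 = 71.5.

71.5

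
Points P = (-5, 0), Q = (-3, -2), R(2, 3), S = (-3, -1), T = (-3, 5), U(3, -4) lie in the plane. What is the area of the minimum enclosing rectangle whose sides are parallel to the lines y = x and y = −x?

In coordinates u = x + y, v = x − y the rectangle is axis-aligned; the map (x,y)→(u,v) scales areas by 2.
u-values: -5, -5, 5, -4, 2, -1; range = 5 − (-5) = 10.
v-values: -5, -1, -1, -2, -8, 7; range = 7 − (-8) = 15.
Area = (10 × 15) / 2 = 75.

75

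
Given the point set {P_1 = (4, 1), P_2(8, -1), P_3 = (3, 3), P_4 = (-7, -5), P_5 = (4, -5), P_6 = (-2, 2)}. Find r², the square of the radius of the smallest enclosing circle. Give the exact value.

60.25

The minimum enclosing circle of a finite set is fixed by two of the points (as a diameter) or three (as a circumcircle).
The farthest pair is P_2–P_4 with squared distance 241. The circle on this segment as diameter has centre (0.5, -3) and r² = 241/4 = 60.25.
Check P_1: distance² to centre = 28.25 ≤ 60.25, so it lies inside.
All remaining points lie in this disk, and no smaller disk contains both endpoints, so this is the minimum enclosing circle.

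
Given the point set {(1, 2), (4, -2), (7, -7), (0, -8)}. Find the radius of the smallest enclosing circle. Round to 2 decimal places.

5.57

The minimum enclosing circle is determined by three boundary points: (1, 2), (7, -7), (0, -8).
Their circumcentre is (133/46, -149/46) with r² = 32825/1058.
The farthest remaining point (4, -2) is at distance² 2925/1058 ≤ 32825/1058.
r = √(32825/1058) ≈ 5.57.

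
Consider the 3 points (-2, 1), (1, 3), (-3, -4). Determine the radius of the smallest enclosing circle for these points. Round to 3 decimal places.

4.031

Call the three points A, B, C in the order given.
Side lengths²: AB² = 13, AC² = 26, BC² = 65.
Since BC² = 65 ≥ 26 + 13 = 39, the angle opposite BC is not acute, so the smallest enclosing circle has BC as diameter.
Centre = midpoint of BC = (-1, -0.5), r² = 65/4 = 16.25.
r = √(16.25) ≈ 4.031.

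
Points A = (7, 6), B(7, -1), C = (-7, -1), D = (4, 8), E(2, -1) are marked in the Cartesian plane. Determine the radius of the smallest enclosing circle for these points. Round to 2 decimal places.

7.83

By Welzl's lemma the MEC is supported by two points (diametrically opposite) or three points (on a circumcircle).
The farthest pair is A–C with squared distance 245. The circle on this segment as diameter has centre (0, 2.5) and r² = 245/4 = 61.25.
Check B: distance² to centre = 61.25 ≤ 61.25, so it lies inside.
All remaining points lie in this disk, and no smaller disk contains both endpoints, so this is the minimum enclosing circle.
r = √(61.25) ≈ 7.83.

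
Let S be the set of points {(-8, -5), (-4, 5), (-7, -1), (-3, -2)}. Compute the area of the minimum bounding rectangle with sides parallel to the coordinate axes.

50

x ranges over [-8, -3], width 5.
y ranges over [-5, 5], height 10.
Area = 5 × 10 = 50.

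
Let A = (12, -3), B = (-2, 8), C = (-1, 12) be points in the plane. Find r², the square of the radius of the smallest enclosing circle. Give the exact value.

98.5

Side lengths²: AB² = 317, AC² = 394, BC² = 17.
Since AC² = 394 ≥ 317 + 17 = 334, the angle opposite AC is not acute, so the smallest enclosing circle has AC as diameter.
Centre = midpoint of AC = (5.5, 4.5), r² = 394/4 = 98.5.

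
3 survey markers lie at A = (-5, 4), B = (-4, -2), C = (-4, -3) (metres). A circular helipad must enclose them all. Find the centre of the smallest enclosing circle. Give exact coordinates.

(-4.5, 0.5)

Side lengths²: AB² = 37, AC² = 50, BC² = 1.
Since AC² = 50 ≥ 37 + 1 = 38, the angle opposite AC is not acute, so the smallest enclosing circle has AC as diameter.
Centre = midpoint of AC = (-4.5, 0.5), r² = 50/4 = 12.5.
Centre = (-4.5, 0.5).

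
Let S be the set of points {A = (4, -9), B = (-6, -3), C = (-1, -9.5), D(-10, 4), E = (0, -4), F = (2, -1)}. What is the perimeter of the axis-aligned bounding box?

55

Width = max x − min x = 4 − (-10) = 14.
Height = max y − min y = 4 − (-9.5) = 13.5.
Perimeter = 2(14 + 13.5) = 55.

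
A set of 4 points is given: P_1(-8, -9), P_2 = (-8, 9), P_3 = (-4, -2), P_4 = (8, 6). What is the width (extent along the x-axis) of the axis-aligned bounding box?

16

max x = 8, min x = -8, so width = 16.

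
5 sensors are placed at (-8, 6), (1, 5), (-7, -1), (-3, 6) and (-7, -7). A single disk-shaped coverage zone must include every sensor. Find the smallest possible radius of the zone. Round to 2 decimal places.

7.34

By Welzl's lemma the MEC is supported by two points (diametrically opposite) or three points (on a circumcircle).
The minimum enclosing circle is determined by three boundary points: (-8, 6), (1, 5), (-7, -7).
Their circumcentre is (-120/29, -7/29) with r² = 45305/841.
The farthest remaining point (-3, 6) is at distance² 33850/841 ≤ 45305/841.
r = √(45305/841) ≈ 7.34.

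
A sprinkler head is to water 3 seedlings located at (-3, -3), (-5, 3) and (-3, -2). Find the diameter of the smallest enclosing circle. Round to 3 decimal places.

Call the three points A, B, C in the order given.
Side lengths²: AB² = 40, AC² = 1, BC² = 29.
Since AB² = 40 ≥ 29 + 1 = 30, the angle opposite AB is not acute, so the smallest enclosing circle has AB as diameter.
Centre = midpoint of AB = (-4, 0), r² = 40/4 = 10.
Diameter = 2r = 2√10 ≈ 6.325.

6.325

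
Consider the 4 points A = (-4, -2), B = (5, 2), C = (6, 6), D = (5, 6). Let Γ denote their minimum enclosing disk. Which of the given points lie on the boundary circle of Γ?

A, C

The farthest pair is A–C with squared distance 164. The circle on this segment as diameter has centre (1, 2) and r² = 164/4 = 41.
Check B: distance² to centre = 16 ≤ 41, so it lies inside.
All remaining points lie in this disk, and no smaller disk contains both endpoints, so this is the minimum enclosing circle.
The points at distance exactly r from the centre are A, C — 2 points.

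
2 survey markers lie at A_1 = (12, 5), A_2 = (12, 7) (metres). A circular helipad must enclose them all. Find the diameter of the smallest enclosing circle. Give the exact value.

2

The smallest circle enclosing two points has them as diameter endpoints.
Centre = midpoint = (12, 6); r² = |A_1A_2|²/4 = 4/4 = 1.
Diameter = 2r = 2√1 = 2.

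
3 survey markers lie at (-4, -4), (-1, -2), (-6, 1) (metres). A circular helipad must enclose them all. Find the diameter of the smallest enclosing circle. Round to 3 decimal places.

Call the three points A, B, C in the order given.
Side lengths²: AB² = 13, AC² = 29, BC² = 34.
Since BC² = 34 < 29 + 13 = 42, the triangle is acute, so the smallest enclosing circle is the circumcircle.
Circumcentre = (-145/38, -39/38), r² = 6409/722.
Diameter = 2r = 2√(6409/722) ≈ 5.959.

5.959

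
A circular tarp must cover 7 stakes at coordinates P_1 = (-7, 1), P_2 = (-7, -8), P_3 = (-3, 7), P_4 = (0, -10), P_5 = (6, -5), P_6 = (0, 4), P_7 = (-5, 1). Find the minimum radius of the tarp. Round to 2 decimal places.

The farthest pair is P_3–P_4 with squared distance 298. The circle on this segment as diameter has centre (-1.5, -1.5) and r² = 298/4 = 74.5.
Check P_1: distance² to centre = 36.5 ≤ 74.5, so it lies inside.
All remaining points lie in this disk, and no smaller disk contains both endpoints, so this is the minimum enclosing circle.
r = √(74.5) ≈ 8.63.

8.63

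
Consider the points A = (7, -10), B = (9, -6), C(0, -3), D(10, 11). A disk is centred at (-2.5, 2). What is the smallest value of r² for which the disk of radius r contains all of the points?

237.25

The required radius is the distance from (-2.5, 2) to the farthest point.
Squared distances: 234.25, 196.25, 31.25, 237.25.
Maximum is 237.25, attained at D.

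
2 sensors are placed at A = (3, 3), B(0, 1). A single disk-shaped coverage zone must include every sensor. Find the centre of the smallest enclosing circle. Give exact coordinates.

The smallest circle enclosing two points has them as diameter endpoints.
Centre = midpoint = (1.5, 2); r² = |AB|²/4 = 13/4 = 3.25.
Centre = (1.5, 2).

(1.5, 2)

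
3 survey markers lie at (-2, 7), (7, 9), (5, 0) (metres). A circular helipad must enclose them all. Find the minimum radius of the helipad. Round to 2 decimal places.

5.46

Call the three points A, B, C in the order given.
Side lengths²: AB² = 85, AC² = 98, BC² = 85.
Since AC² = 98 < 85 + 85 = 170, the triangle is acute, so the smallest enclosing circle is the circumcircle.
Circumcentre = (69/22, 113/22), r² = 7225/242.
r = √(7225/242) ≈ 5.46.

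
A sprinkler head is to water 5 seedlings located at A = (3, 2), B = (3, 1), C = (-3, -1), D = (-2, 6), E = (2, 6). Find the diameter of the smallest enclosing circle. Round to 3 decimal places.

The farthest pair is C–E with squared distance 74. The circle on this segment as diameter has centre (-0.5, 2.5) and r² = 74/4 = 18.5.
Check A: distance² to centre = 12.5 ≤ 18.5, so it lies inside.
All remaining points lie in this disk, and no smaller disk contains both endpoints, so this is the minimum enclosing circle.
Diameter = 2r = 2√(18.5) ≈ 8.602.

8.602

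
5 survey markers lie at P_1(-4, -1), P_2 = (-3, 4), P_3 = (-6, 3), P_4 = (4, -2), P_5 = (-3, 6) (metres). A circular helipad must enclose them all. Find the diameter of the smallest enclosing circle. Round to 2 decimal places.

11.21

A smallest enclosing disk is always determined by at most three of the input points on its boundary.
The minimum enclosing circle is determined by three boundary points: P_3, P_4, P_5.
Their circumcentre is (-5/6, 5/6) with r² = 565/18.
The farthest remaining point P_2 is at distance² 265/18 ≤ 565/18.
Diameter = 2r = 2√(565/18) ≈ 11.21.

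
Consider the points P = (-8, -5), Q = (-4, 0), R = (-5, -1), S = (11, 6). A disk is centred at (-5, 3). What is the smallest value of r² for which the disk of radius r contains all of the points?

265

The required radius is the distance from (-5, 3) to the farthest point.
Squared distances: 73, 10, 16, 265.
Maximum is 265, attained at S.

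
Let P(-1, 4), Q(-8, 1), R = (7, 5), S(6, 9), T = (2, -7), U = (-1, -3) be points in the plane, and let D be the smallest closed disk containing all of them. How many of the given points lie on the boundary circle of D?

3

By Welzl's lemma the MEC is supported by two points (diametrically opposite) or three points (on a circumcircle).
The minimum enclosing circle is determined by three boundary points: Q, S, T.
Their circumcentre is (5/6, 43/24) with r² = 45305/576.
The farthest remaining point R is at distance² 27833/576 ≤ 45305/576.
The points at distance exactly r from the centre are Q, S, T — 3 points.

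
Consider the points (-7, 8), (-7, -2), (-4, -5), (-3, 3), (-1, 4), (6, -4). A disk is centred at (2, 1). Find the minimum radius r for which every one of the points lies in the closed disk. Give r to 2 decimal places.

11.40

The required radius is the distance from (2, 1) to the farthest point.
Squared distances: 130, 90, 72, 29, 18, 41.
Maximum is 130, attained at (-7, 8).
r = √130 ≈ 11.40.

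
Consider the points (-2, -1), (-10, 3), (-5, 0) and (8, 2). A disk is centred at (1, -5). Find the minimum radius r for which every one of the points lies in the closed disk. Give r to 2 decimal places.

13.60

The required radius is the distance from (1, -5) to the farthest point.
Squared distances: 25, 185, 61, 98.
Maximum is 185, attained at (-10, 3).
r = √185 ≈ 13.60.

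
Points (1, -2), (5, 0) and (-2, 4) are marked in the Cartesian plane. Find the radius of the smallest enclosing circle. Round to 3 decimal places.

Call the three points A, B, C in the order given.
Side lengths²: AB² = 20, AC² = 45, BC² = 65.
Since BC² = 65 ≥ 45 + 20 = 65, the angle opposite BC is not acute, so the smallest enclosing circle has BC as diameter.
Centre = midpoint of BC = (1.5, 2), r² = 65/4 = 16.25.
r = √(16.25) ≈ 4.031.

4.031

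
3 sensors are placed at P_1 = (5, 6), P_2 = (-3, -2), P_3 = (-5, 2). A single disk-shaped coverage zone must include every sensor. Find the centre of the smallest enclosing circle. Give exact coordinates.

(2/3, 7/3)

Side lengths²: P_1P_2² = 128, P_1P_3² = 116, P_2P_3² = 20.
Since P_1P_2² = 128 < 116 + 20 = 136, the triangle is acute, so the smallest enclosing circle is the circumcircle.
Circumcentre = (2/3, 7/3), r² = 290/9.
Centre = (2/3, 7/3).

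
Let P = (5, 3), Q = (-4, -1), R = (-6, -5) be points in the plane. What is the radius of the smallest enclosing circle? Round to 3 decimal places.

6.801

Side lengths²: PQ² = 97, PR² = 185, QR² = 20.
Since PR² = 185 ≥ 97 + 20 = 117, the angle opposite PR is not acute, so the smallest enclosing circle has PR as diameter.
Centre = midpoint of PR = (-0.5, -1), r² = 185/4 = 46.25.
r = √(46.25) ≈ 6.801.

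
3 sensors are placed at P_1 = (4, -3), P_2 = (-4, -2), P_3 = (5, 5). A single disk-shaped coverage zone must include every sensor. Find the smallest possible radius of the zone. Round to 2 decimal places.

5.70

Side lengths²: P_1P_2² = 65, P_1P_3² = 65, P_2P_3² = 130.
Since P_2P_3² = 130 ≥ 65 + 65 = 130, the angle opposite P_2P_3 is not acute, so the smallest enclosing circle has P_2P_3 as diameter.
Centre = midpoint of P_2P_3 = (0.5, 1.5), r² = 130/4 = 32.5.
r = √(32.5) ≈ 5.70.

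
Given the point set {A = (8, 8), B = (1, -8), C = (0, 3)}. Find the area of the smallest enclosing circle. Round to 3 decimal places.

Side lengths²: AB² = 305, AC² = 89, BC² = 122.
Since AB² = 305 ≥ 122 + 89 = 211, the angle opposite AB is not acute, so the smallest enclosing circle has AB as diameter.
Centre = midpoint of AB = (4.5, 0), r² = 305/4 = 76.25.
Area = π·r² = π·76.25 ≈ 239.546.

239.546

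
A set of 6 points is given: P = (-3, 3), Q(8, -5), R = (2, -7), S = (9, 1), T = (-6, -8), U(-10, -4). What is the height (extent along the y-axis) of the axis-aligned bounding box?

11

max y = 3, min y = -8, so height = 11.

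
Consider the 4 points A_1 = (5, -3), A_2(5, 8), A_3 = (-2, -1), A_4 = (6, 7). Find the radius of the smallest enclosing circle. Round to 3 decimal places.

5.929

The minimum enclosing circle is determined by three boundary points: A_1, A_2, A_3.
Their circumcentre is (39/14, 2.5) with r² = 3445/98.
The farthest remaining point A_4 is at distance² 2997/98 ≤ 3445/98.
r = √(3445/98) ≈ 5.929.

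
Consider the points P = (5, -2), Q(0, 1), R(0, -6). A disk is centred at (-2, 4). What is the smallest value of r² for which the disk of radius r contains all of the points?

The required radius is the distance from (-2, 4) to the farthest point.
Squared distances: 85, 13, 104.
Maximum is 104, attained at R.

104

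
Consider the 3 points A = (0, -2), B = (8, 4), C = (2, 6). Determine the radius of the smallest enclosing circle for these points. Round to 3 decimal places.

5.015

Side lengths²: AB² = 100, AC² = 68, BC² = 40.
Since AB² = 100 < 68 + 40 = 108, the triangle is acute, so the smallest enclosing circle is the circumcircle.
Circumcentre = (49/13, 17/13), r² = 4250/169.
r = √(4250/169) ≈ 5.015.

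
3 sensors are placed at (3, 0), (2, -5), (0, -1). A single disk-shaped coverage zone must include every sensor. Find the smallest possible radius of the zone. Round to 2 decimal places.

2.58

Call the three points A, B, C in the order given.
Side lengths²: AB² = 26, AC² = 10, BC² = 20.
Since AB² = 26 < 20 + 10 = 30, the triangle is acute, so the smallest enclosing circle is the circumcircle.
Circumcentre = (15/7, -17/7), r² = 325/49.
r = √(325/49) ≈ 2.58.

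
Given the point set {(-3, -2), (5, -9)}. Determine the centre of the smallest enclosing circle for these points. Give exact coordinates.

The smallest circle enclosing two points has them as diameter endpoints.
Centre = midpoint = (1, -5.5); r² = |(-3, -2)−(5, -9)|²/4 = 113/4 = 28.25.
Centre = (1, -5.5).

(1, -5.5)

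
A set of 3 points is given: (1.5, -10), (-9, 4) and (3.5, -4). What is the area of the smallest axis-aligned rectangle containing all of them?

175

x ranges over [-9, 3.5], width 12.5.
y ranges over [-10, 4], height 14.
Area = 12.5 × 14 = 175.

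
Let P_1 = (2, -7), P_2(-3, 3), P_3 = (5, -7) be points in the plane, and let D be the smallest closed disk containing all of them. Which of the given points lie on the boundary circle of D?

P_2, P_3

Side lengths²: P_1P_2² = 125, P_1P_3² = 9, P_2P_3² = 164.
Since P_2P_3² = 164 ≥ 125 + 9 = 134, the angle opposite P_2P_3 is not acute, so the smallest enclosing circle has P_2P_3 as diameter.
Centre = midpoint of P_2P_3 = (1, -2), r² = 164/4 = 41.
The points at distance exactly r from the centre are P_2, P_3 — 2 points.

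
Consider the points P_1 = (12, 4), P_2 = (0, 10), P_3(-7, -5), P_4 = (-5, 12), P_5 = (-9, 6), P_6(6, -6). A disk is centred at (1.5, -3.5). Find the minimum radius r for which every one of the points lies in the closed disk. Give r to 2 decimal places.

The required radius is the distance from (1.5, -3.5) to the farthest point.
Squared distances: 166.5, 184.5, 74.5, 282.5, 200.5, 26.5.
Maximum is 282.5, attained at P_4.
r = √(282.5) ≈ 16.81.

16.81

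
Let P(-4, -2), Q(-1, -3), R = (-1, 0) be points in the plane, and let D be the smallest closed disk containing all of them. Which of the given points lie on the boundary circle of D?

P, Q, R

Side lengths²: PQ² = 10, PR² = 13, QR² = 9.
Since PR² = 13 < 10 + 9 = 19, the triangle is acute, so the smallest enclosing circle is the circumcircle.
Circumcentre = (-13/6, -1.5), r² = 65/18.
The points at distance exactly r from the centre are P, Q, R — 3 points.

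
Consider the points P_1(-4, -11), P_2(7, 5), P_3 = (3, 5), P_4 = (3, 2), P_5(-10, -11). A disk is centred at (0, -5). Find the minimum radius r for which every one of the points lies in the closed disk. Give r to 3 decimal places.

12.207

The required radius is the distance from (0, -5) to the farthest point.
Squared distances: 52, 149, 109, 58, 136.
Maximum is 149, attained at P_2.
r = √149 ≈ 12.207.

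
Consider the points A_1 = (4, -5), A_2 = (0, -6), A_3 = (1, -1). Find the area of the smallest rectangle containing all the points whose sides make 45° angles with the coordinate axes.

21

In coordinates u = x + y, v = x − y the rectangle is axis-aligned; the map (x,y)→(u,v) scales areas by 2.
u-values: -1, -6, 0; range = 0 − (-6) = 6.
v-values: 9, 6, 2; range = 9 − 2 = 7.
Area = (6 × 7) / 2 = 21.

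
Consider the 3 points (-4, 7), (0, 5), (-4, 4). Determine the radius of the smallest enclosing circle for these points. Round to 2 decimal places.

Call the three points A, B, C in the order given.
Side lengths²: AB² = 20, AC² = 9, BC² = 17.
Since AB² = 20 < 17 + 9 = 26, the triangle is acute, so the smallest enclosing circle is the circumcircle.
Circumcentre = (-2.25, 5.5), r² = 5.3125.
r = √(5.3125) ≈ 2.30.

2.30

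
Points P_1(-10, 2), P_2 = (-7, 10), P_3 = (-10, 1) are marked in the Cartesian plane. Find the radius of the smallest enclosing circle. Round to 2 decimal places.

Side lengths²: P_1P_2² = 73, P_1P_3² = 1, P_2P_3² = 90.
Since P_2P_3² = 90 ≥ 73 + 1 = 74, the angle opposite P_2P_3 is not acute, so the smallest enclosing circle has P_2P_3 as diameter.
Centre = midpoint of P_2P_3 = (-8.5, 5.5), r² = 90/4 = 22.5.
r = √(22.5) ≈ 4.74.

4.74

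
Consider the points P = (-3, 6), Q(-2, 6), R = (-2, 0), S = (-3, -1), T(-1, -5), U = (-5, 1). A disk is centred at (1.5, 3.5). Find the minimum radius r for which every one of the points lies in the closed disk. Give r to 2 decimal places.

The required radius is the distance from (1.5, 3.5) to the farthest point.
Squared distances: 26.5, 18.5, 24.5, 40.5, 78.5, 48.5.
Maximum is 78.5, attained at T.
r = √(78.5) ≈ 8.86.

8.86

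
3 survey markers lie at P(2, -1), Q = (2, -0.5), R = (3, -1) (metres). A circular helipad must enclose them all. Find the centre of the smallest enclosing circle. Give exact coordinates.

Side lengths²: PQ² = 0.25, PR² = 1, QR² = 1.25.
Since QR² = 1.25 ≥ 1 + 0.25 = 1.25, the angle opposite QR is not acute, so the smallest enclosing circle has QR as diameter.
Centre = midpoint of QR = (2.5, -0.75), r² = 1.25/4 = 0.3125.
Centre = (2.5, -0.75).

(2.5, -0.75)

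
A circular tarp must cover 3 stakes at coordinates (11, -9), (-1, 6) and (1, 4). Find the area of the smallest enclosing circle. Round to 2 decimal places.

289.81

Call the three points A, B, C in the order given.
Side lengths²: AB² = 369, AC² = 269, BC² = 8.
Since AB² = 369 ≥ 269 + 8 = 277, the angle opposite AB is not acute, so the smallest enclosing circle has AB as diameter.
Centre = midpoint of AB = (5, -1.5), r² = 369/4 = 92.25.
Area = π·r² = π·92.25 ≈ 289.81.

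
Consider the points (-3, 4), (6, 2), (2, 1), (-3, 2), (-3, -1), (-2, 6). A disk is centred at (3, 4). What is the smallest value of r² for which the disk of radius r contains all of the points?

61

The required radius is the distance from (3, 4) to the farthest point.
Squared distances: 36, 13, 10, 40, 61, 29.
Maximum is 61, attained at (-3, -1).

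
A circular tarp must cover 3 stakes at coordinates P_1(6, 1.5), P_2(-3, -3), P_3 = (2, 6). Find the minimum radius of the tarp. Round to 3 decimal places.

Side lengths²: P_1P_2² = 101.25, P_1P_3² = 36.25, P_2P_3² = 106.
Since P_2P_3² = 106 < 101.25 + 36.25 = 137.5, the triangle is acute, so the smallest enclosing circle is the circumcircle.
Circumcentre = (37/52, 43/52), r² = 38425/1352.
r = √(38425/1352) ≈ 5.331.

5.331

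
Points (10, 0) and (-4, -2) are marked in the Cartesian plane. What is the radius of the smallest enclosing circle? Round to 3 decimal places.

7.071

The smallest circle enclosing two points has them as diameter endpoints.
Centre = midpoint = (3, -1); r² = |(10, 0)−(-4, -2)|²/4 = 200/4 = 50.
r = √50 ≈ 7.071.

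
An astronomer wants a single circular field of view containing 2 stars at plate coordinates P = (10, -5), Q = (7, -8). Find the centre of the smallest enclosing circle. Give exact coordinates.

The smallest circle enclosing two points has them as diameter endpoints.
Centre = midpoint = (8.5, -6.5); r² = |PQ|²/4 = 18/4 = 4.5.
Centre = (8.5, -6.5).

(8.5, -6.5)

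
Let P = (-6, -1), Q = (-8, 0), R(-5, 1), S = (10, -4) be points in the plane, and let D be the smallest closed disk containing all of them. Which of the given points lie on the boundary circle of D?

Q, S

The minimum enclosing circle of a finite set is fixed by two of the points (as a diameter) or three (as a circumcircle).
The farthest pair is Q–S with squared distance 340. The circle on this segment as diameter has centre (1, -2) and r² = 340/4 = 85.
Check P: distance² to centre = 50 ≤ 85, so it lies inside.
All remaining points lie in this disk, and no smaller disk contains both endpoints, so this is the minimum enclosing circle.
The points at distance exactly r from the centre are Q, S — 2 points.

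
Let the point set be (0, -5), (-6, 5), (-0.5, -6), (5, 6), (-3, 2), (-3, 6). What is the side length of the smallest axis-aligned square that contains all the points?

12

The bounding box has width 11 and height 12.
An axis-aligned square enclosing the set must have side ≥ max(width, height).
So the minimum side is max(11, 12) = 12.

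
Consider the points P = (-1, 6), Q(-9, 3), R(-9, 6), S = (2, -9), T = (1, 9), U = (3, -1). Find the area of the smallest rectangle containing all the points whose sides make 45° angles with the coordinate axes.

221

In coordinates u = x + y, v = x − y the rectangle is axis-aligned; the map (x,y)→(u,v) scales areas by 2.
u-values: 5, -6, -3, -7, 10, 2; range = 10 − (-7) = 17.
v-values: -7, -12, -15, 11, -8, 4; range = 11 − (-15) = 26.
Area = (17 × 26) / 2 = 221.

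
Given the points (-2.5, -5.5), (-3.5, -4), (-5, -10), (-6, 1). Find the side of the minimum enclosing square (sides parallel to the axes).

The bounding box has width 3.5 and height 11.
An axis-aligned square enclosing the set must have side ≥ max(width, height).
So the minimum side is max(3.5, 11) = 11.

11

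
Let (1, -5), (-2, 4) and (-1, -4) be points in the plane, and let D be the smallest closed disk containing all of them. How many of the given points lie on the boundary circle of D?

Call the three points A, B, C in the order given.
Side lengths²: AB² = 90, AC² = 5, BC² = 65.
Since AB² = 90 ≥ 65 + 5 = 70, the angle opposite AB is not acute, so the smallest enclosing circle has AB as diameter.
Centre = midpoint of AB = (-0.5, -0.5), r² = 90/4 = 22.5.
The points at distance exactly r from the centre are (1, -5), (-2, 4) — 2 points.

2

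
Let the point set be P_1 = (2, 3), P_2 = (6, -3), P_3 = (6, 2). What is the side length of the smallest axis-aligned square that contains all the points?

6

The bounding box has width 4 and height 6.
An axis-aligned square enclosing the set must have side ≥ max(width, height).
So the minimum side is max(4, 6) = 6.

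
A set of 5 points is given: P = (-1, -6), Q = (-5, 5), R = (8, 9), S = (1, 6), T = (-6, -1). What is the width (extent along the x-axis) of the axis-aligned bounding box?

max x = 8, min x = -6, so width = 14.

14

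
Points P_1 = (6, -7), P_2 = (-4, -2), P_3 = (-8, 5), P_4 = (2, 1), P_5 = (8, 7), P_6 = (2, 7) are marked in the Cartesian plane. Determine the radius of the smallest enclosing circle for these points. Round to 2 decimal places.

A smallest enclosing disk is always determined by at most three of the input points on its boundary.
The minimum enclosing circle is determined by three boundary points: P_1, P_3, P_5.
Their circumcentre is (7/11, 10/11) with r² = 11050/121.
The farthest remaining point P_6 is at distance² 4714/121 ≤ 11050/121.
r = √(11050/121) ≈ 9.56.

9.56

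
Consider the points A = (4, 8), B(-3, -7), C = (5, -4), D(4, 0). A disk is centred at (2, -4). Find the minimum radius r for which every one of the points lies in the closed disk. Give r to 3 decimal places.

12.166

The required radius is the distance from (2, -4) to the farthest point.
Squared distances: 148, 34, 9, 20.
Maximum is 148, attained at A.
r = √148 ≈ 12.166.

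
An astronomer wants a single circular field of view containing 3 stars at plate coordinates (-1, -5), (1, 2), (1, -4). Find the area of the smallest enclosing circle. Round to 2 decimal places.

Call the three points A, B, C in the order given.
Side lengths²: AB² = 53, AC² = 5, BC² = 36.
Since AB² = 53 ≥ 36 + 5 = 41, the angle opposite AB is not acute, so the smallest enclosing circle has AB as diameter.
Centre = midpoint of AB = (0, -1.5), r² = 53/4 = 13.25.
Area = π·r² = π·13.25 ≈ 41.63.

41.63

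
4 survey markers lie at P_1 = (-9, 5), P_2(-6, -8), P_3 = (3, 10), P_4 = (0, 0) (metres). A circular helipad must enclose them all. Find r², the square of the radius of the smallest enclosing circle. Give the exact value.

101.25

The farthest pair is P_2–P_3 with squared distance 405. The circle on this segment as diameter has centre (-1.5, 1) and r² = 405/4 = 101.25.
Check P_1: distance² to centre = 72.25 ≤ 101.25, so it lies inside.
All remaining points lie in this disk, and no smaller disk contains both endpoints, so this is the minimum enclosing circle.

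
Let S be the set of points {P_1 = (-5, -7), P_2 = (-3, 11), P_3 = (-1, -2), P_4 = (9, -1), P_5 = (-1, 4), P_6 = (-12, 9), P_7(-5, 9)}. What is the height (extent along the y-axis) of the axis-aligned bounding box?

max y = 11, min y = -7, so height = 18.

18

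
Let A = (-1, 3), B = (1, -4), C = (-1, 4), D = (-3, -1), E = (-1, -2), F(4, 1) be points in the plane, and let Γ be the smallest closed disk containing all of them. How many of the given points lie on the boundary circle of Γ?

3

A smallest enclosing disk is always determined by at most three of the input points on its boundary.
The farthest pair is B–C with squared distance 68. The circle on this segment as diameter has centre (0, 0) and r² = 68/4 = 17.
Check A: distance² to centre = 10 ≤ 17, so it lies inside.
All remaining points lie in this disk, and no smaller disk contains both endpoints, so this is the minimum enclosing circle.
The points at distance exactly r from the centre are B, C, F — 3 points.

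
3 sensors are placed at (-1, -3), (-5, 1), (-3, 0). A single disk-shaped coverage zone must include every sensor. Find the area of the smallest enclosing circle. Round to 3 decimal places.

Call the three points A, B, C in the order given.
Side lengths²: AB² = 32, AC² = 13, BC² = 5.
Since AB² = 32 ≥ 13 + 5 = 18, the angle opposite AB is not acute, so the smallest enclosing circle has AB as diameter.
Centre = midpoint of AB = (-3, -1), r² = 32/4 = 8.
Area = π·r² = π·8 ≈ 25.133.

25.133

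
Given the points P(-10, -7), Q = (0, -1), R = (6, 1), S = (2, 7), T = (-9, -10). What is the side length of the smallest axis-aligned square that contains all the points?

17

The bounding box has width 16 and height 17.
An axis-aligned square enclosing the set must have side ≥ max(width, height).
So the minimum side is max(16, 17) = 17.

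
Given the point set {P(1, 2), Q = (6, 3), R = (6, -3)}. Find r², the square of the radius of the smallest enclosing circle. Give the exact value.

13

Side lengths²: PQ² = 26, PR² = 50, QR² = 36.
Since PR² = 50 < 36 + 26 = 62, the triangle is acute, so the smallest enclosing circle is the circumcircle.
Circumcentre = (4, 0), r² = 13.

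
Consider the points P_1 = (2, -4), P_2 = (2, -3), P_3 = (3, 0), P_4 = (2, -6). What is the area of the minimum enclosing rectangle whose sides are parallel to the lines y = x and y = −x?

17.5

In coordinates u = x + y, v = x − y the rectangle is axis-aligned; the map (x,y)→(u,v) scales areas by 2.
u-values: -2, -1, 3, -4; range = 3 − (-4) = 7.
v-values: 6, 5, 3, 8; range = 8 − 3 = 5.
Area = (7 × 5) / 2 = 17.5.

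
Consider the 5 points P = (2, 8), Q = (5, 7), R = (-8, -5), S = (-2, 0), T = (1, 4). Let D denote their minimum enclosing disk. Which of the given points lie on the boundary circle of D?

Q, R

The farthest pair is Q–R with squared distance 313. The circle on this segment as diameter has centre (-1.5, 1) and r² = 313/4 = 78.25.
Check P: distance² to centre = 61.25 ≤ 78.25, so it lies inside.
All remaining points lie in this disk, and no smaller disk contains both endpoints, so this is the minimum enclosing circle.
The points at distance exactly r from the centre are Q, R — 2 points.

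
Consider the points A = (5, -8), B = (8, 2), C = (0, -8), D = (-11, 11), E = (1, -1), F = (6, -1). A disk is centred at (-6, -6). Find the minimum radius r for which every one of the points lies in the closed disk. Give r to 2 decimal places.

The required radius is the distance from (-6, -6) to the farthest point.
Squared distances: 125, 260, 40, 314, 74, 169.
Maximum is 314, attained at D.
r = √314 ≈ 17.72.

17.72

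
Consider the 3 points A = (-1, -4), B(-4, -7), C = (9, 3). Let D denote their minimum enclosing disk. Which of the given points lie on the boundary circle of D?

Side lengths²: AB² = 18, AC² = 149, BC² = 269.
Since BC² = 269 ≥ 149 + 18 = 167, the angle opposite BC is not acute, so the smallest enclosing circle has BC as diameter.
Centre = midpoint of BC = (2.5, -2), r² = 269/4 = 67.25.
The points at distance exactly r from the centre are B, C — 2 points.

B, C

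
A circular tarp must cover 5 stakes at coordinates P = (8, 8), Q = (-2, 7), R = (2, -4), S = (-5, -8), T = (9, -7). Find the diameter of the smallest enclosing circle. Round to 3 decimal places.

A smallest enclosing disk is always determined by at most three of the input points on its boundary.
The farthest pair is P–S with squared distance 425. The circle on this segment as diameter has centre (1.5, 0) and r² = 425/4 = 106.25.
Check Q: distance² to centre = 61.25 ≤ 106.25, so it lies inside.
All remaining points lie in this disk, and no smaller disk contains both endpoints, so this is the minimum enclosing circle.
Diameter = 2r = 2√(106.25) ≈ 20.616.

20.616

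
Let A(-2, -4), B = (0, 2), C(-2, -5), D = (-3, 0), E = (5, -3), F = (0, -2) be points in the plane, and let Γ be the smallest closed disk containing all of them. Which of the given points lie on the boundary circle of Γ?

C, D, E

The minimum enclosing circle of a finite set is fixed by two of the points (as a diameter) or three (as a circumcircle).
The minimum enclosing circle is determined by three boundary points: C, D, E.
Their circumcentre is (65/74, -135/74) with r² = 50297/2738.
The farthest remaining point B is at distance² 42157/2738 ≤ 50297/2738.
The points at distance exactly r from the centre are C, D, E — 3 points.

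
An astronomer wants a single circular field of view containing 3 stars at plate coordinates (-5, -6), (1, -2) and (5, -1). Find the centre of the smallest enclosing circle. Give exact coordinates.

(0, -3.5)

Call the three points A, B, C in the order given.
Side lengths²: AB² = 52, AC² = 125, BC² = 17.
Since AC² = 125 ≥ 52 + 17 = 69, the angle opposite AC is not acute, so the smallest enclosing circle has AC as diameter.
Centre = midpoint of AC = (0, -3.5), r² = 125/4 = 31.25.
Centre = (0, -3.5).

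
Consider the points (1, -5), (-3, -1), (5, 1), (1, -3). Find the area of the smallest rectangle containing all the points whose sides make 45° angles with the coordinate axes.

40

In coordinates u = x + y, v = x − y the rectangle is axis-aligned; the map (x,y)→(u,v) scales areas by 2.
u-values: -4, -4, 6, -2; range = 6 − (-4) = 10.
v-values: 6, -2, 4, 4; range = 6 − (-2) = 8.
Area = (10 × 8) / 2 = 40.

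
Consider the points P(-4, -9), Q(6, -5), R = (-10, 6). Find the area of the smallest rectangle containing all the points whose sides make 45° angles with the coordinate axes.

189

In coordinates u = x + y, v = x − y the rectangle is axis-aligned; the map (x,y)→(u,v) scales areas by 2.
u-values: -13, 1, -4; range = 1 − (-13) = 14.
v-values: 5, 11, -16; range = 11 − (-16) = 27.
Area = (14 × 27) / 2 = 189.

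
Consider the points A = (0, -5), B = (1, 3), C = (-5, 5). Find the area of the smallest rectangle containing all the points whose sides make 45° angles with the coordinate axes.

In coordinates u = x + y, v = x − y the rectangle is axis-aligned; the map (x,y)→(u,v) scales areas by 2.
u-values: -5, 4, 0; range = 4 − (-5) = 9.
v-values: 5, -2, -10; range = 5 − (-10) = 15.
Area = (9 × 15) / 2 = 67.5.

67.5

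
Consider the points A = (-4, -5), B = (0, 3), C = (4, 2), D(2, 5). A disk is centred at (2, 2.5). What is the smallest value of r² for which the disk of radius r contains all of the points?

The required radius is the distance from (2, 2.5) to the farthest point.
Squared distances: 92.25, 4.25, 4.25, 6.25.
Maximum is 92.25, attained at A.

92.25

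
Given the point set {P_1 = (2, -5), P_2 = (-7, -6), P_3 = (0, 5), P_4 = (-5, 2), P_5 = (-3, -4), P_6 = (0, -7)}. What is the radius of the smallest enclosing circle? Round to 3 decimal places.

6.585

A smallest enclosing disk is always determined by at most three of the input points on its boundary.
The minimum enclosing circle is determined by three boundary points: P_2, P_3, P_6.
Their circumcentre is (-19/7, -1) with r² = 2125/49.
The farthest remaining point P_1 is at distance² 1873/49 ≤ 2125/49.
r = √(2125/49) ≈ 6.585.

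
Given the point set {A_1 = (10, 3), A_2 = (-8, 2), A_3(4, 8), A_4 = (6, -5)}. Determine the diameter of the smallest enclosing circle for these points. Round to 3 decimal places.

18.028

By Welzl's lemma the MEC is supported by two points (diametrically opposite) or three points (on a circumcircle).
The farthest pair is A_1–A_2 with squared distance 325. The circle on this segment as diameter has centre (1, 2.5) and r² = 325/4 = 81.25.
Check A_3: distance² to centre = 39.25 ≤ 81.25, so it lies inside.
All remaining points lie in this disk, and no smaller disk contains both endpoints, so this is the minimum enclosing circle.
Diameter = 2r = 2√(81.25) ≈ 18.028.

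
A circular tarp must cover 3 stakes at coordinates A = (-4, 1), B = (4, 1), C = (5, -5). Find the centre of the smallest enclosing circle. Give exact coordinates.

Side lengths²: AB² = 64, AC² = 117, BC² = 37.
Since AC² = 117 ≥ 64 + 37 = 101, the angle opposite AC is not acute, so the smallest enclosing circle has AC as diameter.
Centre = midpoint of AC = (0.5, -2), r² = 117/4 = 29.25.
Centre = (0.5, -2).

(0.5, -2)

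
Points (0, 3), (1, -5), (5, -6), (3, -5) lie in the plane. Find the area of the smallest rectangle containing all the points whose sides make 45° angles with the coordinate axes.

In coordinates u = x + y, v = x − y the rectangle is axis-aligned; the map (x,y)→(u,v) scales areas by 2.
u-values: 3, -4, -1, -2; range = 3 − (-4) = 7.
v-values: -3, 6, 11, 8; range = 11 − (-3) = 14.
Area = (7 × 14) / 2 = 49.

49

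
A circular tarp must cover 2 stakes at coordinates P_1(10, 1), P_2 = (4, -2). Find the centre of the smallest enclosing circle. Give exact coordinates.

The smallest circle enclosing two points has them as diameter endpoints.
Centre = midpoint = (7, -0.5); r² = |P_1P_2|²/4 = 45/4 = 11.25.
Centre = (7, -0.5).

(7, -0.5)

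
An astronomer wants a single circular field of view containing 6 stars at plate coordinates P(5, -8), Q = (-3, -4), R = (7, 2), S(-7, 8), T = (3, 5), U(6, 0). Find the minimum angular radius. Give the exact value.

By Welzl's lemma the MEC is supported by two points (diametrically opposite) or three points (on a circumcircle).
The farthest pair is P–S with squared distance 400. The circle on this segment as diameter has centre (-1, 0) and r² = 400/4 = 100.
Check Q: distance² to centre = 20 ≤ 100, so it lies inside.
All remaining points lie in this disk, and no smaller disk contains both endpoints, so this is the minimum enclosing circle.
r = √100 = 10.

10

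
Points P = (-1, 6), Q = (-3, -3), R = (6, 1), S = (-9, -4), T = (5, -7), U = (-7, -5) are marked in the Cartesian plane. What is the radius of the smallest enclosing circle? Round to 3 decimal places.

By Welzl's lemma the MEC is supported by two points (diametrically opposite) or three points (on a circumcircle).
The minimum enclosing circle is determined by three boundary points: P, S, T.
Their circumcentre is (-1.25, -2) with r² = 64.0625.
The farthest remaining point R is at distance² 61.5625 ≤ 64.0625.
r = √(64.0625) ≈ 8.004.

8.004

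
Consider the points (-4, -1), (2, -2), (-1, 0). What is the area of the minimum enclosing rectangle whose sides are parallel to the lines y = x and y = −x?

17.5

In coordinates u = x + y, v = x − y the rectangle is axis-aligned; the map (x,y)→(u,v) scales areas by 2.
u-values: -5, 0, -1; range = 0 − (-5) = 5.
v-values: -3, 4, -1; range = 4 − (-3) = 7.
Area = (5 × 7) / 2 = 17.5.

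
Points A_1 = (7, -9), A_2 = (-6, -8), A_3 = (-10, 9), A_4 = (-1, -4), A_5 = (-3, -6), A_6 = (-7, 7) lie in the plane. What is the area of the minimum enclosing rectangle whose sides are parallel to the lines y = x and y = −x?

In coordinates u = x + y, v = x − y the rectangle is axis-aligned; the map (x,y)→(u,v) scales areas by 2.
u-values: -2, -14, -1, -5, -9, 0; range = 0 − (-14) = 14.
v-values: 16, 2, -19, 3, 3, -14; range = 16 − (-19) = 35.
Area = (14 × 35) / 2 = 245.

245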